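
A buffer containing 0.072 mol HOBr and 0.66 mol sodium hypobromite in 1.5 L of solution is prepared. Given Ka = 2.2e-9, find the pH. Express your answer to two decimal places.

pH = 9.62

pKa = −log(2.2 × 10^-9) = 8.658
Henderson–Hasselbalch: pH = pKa + log([OBr-]/[HOBr]) = 8.658 + log(0.66/0.072)
pH = 8.658 + (+0.962) = 9.62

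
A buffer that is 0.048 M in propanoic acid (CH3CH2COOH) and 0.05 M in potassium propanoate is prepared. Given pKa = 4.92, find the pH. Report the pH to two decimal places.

Henderson–Hasselbalch: pH = pKa + log([CH3CH2COO-]/[CH3CH2COOH]) = 4.92 + log(0.05/0.048)
pH = 4.92 + (+0.018) = 4.94

pH = 4.94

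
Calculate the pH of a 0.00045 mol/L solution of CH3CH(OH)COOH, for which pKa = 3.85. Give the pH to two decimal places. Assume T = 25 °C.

pH = 3.72

CH3CH(OH)COOH ⇌ CH3CH(OH)COO- + H+
Ka = 10^(−3.85) = 1.41 × 10^-4
Ka = [H+]²/(0.00045 − [H+]) = 1.41 × 10^-4
[H+] is not negligible relative to C₀; solve [H+]² + 0.000141·[H+] − 6.35e-08 = 0.
[H+] = (−Ka + √(Ka² + 4·Ka·C₀))/2 = 1.91 × 10^-4 M
pH = −log[H+] = −log(1.91 × 10^-4) = 3.72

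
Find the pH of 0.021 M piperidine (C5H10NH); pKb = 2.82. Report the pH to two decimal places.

pH = 11.69

C5H10NH + H2O ⇌ C5H10NH2+ + OH-
Kb = 10^(−2.82) = 1.51 × 10^-3
Kb = x²/(0.021 − x) = 1.51 × 10^-3
Here C₀/Kb ≈ 13.9, so the small-x approximation fails. Use the quadratic:
x = [−0.00151 + √(0.00151² + 0.000127)]/2 = 4.93 × 10^-3 M
pOH = 2.31, so pH = 14.00 − pOH = 11.69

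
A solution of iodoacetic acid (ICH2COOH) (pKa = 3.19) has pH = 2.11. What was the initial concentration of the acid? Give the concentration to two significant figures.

[H+] = 10^(-2.11) = 7.76 × 10^-3 M = x
Ka = 10^(−3.19) = 6.46 × 10^-4
Ka = x²/(C₀ − x) ⇒ C₀ = x + x²/Ka
C₀ = 7.76 × 10^-3 + (7.76 × 10^-3)²/(6.46 × 10^-4) = 1.01 × 10^-1 M

C₀ = 1.0 × 10^-1 M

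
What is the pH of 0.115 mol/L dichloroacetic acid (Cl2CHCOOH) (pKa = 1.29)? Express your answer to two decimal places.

pH = 1.26

Cl2CHCOOH ⇌ Cl2CHCOO- + H+
Ka = 10^(−1.29) = 5.13 × 10^-2
From the ICE table, Ka = [H+]²/(0.115 − [H+]) = 5.13 × 10^-2.
The 5% rule fails; solving [H+]² + Ka·[H+] − Ka·C₀ = 0 exactly:
[H+] = [−0.0513 + √(0.0513² + 0.0236)]/2 = 5.53 × 10^-2 M
pH = −log(5.53 × 10^-2) = 1.26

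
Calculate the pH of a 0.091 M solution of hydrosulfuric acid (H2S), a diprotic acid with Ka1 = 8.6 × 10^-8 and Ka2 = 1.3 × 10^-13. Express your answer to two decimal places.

pH = 4.05

Since Ka1 ≫ Ka2, the first ionization dominates [H+].
Ka1 = x²/(0.091 − x) = 8.6 × 10^-8
x ≈ √(8.6 × 10^-8 × 0.091) = 8.85 × 10^-5 M
pH = −log(8.85 × 10^-5) = 4.05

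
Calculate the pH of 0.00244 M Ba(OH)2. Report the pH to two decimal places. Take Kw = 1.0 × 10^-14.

Ba(OH)2 is a strong base (each formula unit releases 2 OH-); [OH-] = 0.00488 M.
pOH = -log(0.00488) = 2.31
pH = 14.00 - 2.31 = 11.69

pH = 11.69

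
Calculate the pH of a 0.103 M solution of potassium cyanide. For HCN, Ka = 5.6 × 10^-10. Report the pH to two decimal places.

CN- is the conjugate base of the weak acid HCN.
Kb = Kw/Ka = 1.0×10^-14 / 5.6 × 10^-10 = 1.79 × 10^-5
Let x = [OH-] at equilibrium. Kb = x²/(0.103 − x).
Since Kb ≪ C₀, x ≈ √(Kb·C₀) = 1.36 × 10^-3 M.
pOH = −log(1.36 × 10^-3) = 2.87; pH = 14.00 − 2.87 = 11.13

pH = 11.13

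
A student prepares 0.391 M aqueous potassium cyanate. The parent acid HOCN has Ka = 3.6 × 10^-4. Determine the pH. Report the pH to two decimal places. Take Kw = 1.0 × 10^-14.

OCN- is the conjugate base of the weak acid HOCN.
Kb = Kw/Ka = 1.0×10^-14 / 3.6 × 10^-4 = 2.78 × 10^-11
Kb = x²/(0.391 − x) = 2.78 × 10^-11
Neglecting x in the denominator: x = √(2.78 × 10^-11 × 0.391) = 3.30 × 10^-6 M
pOH = −log(3.30 × 10^-6) = 5.48; pH = 14.00 − 5.48 = 8.52

pH = 8.52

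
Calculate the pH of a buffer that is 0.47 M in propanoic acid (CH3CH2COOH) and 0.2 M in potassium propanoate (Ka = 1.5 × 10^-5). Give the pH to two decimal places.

pKa = −log(1.5 × 10^-5) = 4.824
Henderson–Hasselbalch: pH = pKa + log([CH3CH2COO-]/[CH3CH2COOH]) = 4.824 + log(0.2/0.47)
pH = 4.824 + (-0.371) = 4.45

pH = 4.45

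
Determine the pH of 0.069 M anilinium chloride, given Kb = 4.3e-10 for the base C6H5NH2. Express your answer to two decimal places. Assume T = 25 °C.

C6H5NH3+ is the conjugate acid of the weak base C6H5NH2.
Ka = Kw/Kb = 1.0×10^-14 / 4.3 × 10^-10 = 2.33 × 10^-5
From the ICE table, Ka = [H+]²/(0.069 − [H+]) = 2.33 × 10^-5.
Since Ka ≪ C₀, [H+] ≈ √(Ka·C₀) = 1.27 × 10^-3 M.
([H+]/C₀ = 1.8% < 5%, so the approximation holds.)
pH = −log[H+] = −log(1.27 × 10^-3) = 2.90

pH = 2.90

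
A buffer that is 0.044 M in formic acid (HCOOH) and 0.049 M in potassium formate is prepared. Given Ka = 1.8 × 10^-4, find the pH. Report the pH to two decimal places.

pH = 3.79

pKa = −log(1.8 × 10^-4) = 3.745
Henderson–Hasselbalch: pH = pKa + log([HCOO-]/[HCOOH]) = 3.745 + log(0.049/0.044)
pH = 3.745 + (+0.047) = 3.79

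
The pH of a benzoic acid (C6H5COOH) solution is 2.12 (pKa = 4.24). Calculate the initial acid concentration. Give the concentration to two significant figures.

C₀ = 1.0 M

[H+] = 10^(-2.12) = 7.59 × 10^-3 M = x
Ka = 10^(−4.24) = 5.75 × 10^-5
Ka = x²/(C₀ − x) ⇒ C₀ = x + x²/Ka
C₀ = 7.59 × 10^-3 + (7.59 × 10^-3)²/(5.75 × 10^-5) = 1.01 M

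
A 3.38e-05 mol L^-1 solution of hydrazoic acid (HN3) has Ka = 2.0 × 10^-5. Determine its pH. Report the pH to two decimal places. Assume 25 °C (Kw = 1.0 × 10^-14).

pH = 4.75

HN3 ⇌ N3- + H+
From the ICE table, Ka = [H+]²/(3.38e-05 − [H+]) = 2.0 × 10^-5.
[H+] is not negligible relative to C₀; solve [H+]² + 2e-05·[H+] − 6.76e-10 = 0.
[H+] = [−2e-05 + √(2e-05² + 2.7e-09)]/2 = 1.79 × 10^-5 M
pH = −log[H+] = −log(1.79 × 10^-5) = 4.75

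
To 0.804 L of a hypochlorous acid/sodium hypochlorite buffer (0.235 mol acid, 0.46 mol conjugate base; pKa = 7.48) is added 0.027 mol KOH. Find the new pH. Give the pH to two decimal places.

After neutralization: n(HOCl) = 0.208 mol, n(OCl-) = 0.487 mol.
Henderson–Hasselbalch with mole ratio 0.487/0.208: pH = 7.48 + (+0.369)

pH = 7.85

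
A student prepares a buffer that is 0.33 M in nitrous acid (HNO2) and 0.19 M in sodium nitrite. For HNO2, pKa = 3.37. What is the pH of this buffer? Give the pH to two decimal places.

pH = 3.13

pH = pKa + log([A⁻]/[HA]) = 3.37 + log(0.19/0.33)
pH = 3.37 + (-0.240) = 3.13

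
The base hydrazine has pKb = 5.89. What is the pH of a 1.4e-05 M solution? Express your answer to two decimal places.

N2H4 + H2O ⇌ N2H5+ + OH-
Kb = 10^(−5.89) = 1.29 × 10^-6
From the ICE table, Kb = [OH-]²/(1.4e-05 − [OH-]) = 1.29 × 10^-6.
The 5% rule fails; solving [OH-]² + Kb·[OH-] − Kb·C₀ = 0 exactly:
[OH-] = [−1.29e-06 + √(1.29e-06² + 7.22e-11)]/2 = 3.65 × 10^-6 M
pOH = 5.44, so pH = 14.00 − pOH = 8.56

pH = 8.56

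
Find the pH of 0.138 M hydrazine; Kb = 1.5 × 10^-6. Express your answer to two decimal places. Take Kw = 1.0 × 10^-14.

N2H4 + H2O ⇌ N2H5+ + OH-
From the ICE table, Kb = x²/(0.138 − x) = 1.5 × 10^-6.
Assume x ≪ 0.138: x ≈ √(1.5 × 10^-6 × 0.138) = 4.55 × 10^-4 M
pOH = 3.34, so pH = 14.00 − pOH = 10.66

pH = 10.66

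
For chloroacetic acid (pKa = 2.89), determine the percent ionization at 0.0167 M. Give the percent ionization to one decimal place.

ClCH2COOH ⇌ ClCH2COO- + H+; let x = [H+] at equilibrium.
Ka = 10^(−2.89) = 1.29 × 10^-3
Solve x² + 0.00129x − 2.15e-05 = 0 → x = 4.04 × 10^-3 M
% ionization = x/C₀ × 100% = 4.04 × 10^-3/0.0167 × 100% = 24.2%

24.2%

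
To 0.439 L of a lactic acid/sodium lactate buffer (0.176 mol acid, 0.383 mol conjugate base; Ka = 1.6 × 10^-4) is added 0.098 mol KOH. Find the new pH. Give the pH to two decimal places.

pH = 4.59

OH- converts CH3CH(OH)COOH to CH3CH(OH)COO-: CH3CH(OH)COOH → 0.078 mol, CH3CH(OH)COO- → 0.481 mol.
pKa = −log(1.6 × 10^-4) = 3.796
pH = pKa + log([A⁻]/[HA]) = 3.796 + log(0.481/0.078) = 3.796 +0.790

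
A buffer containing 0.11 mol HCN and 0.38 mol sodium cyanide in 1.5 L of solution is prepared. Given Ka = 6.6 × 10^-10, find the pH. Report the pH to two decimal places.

pH = 9.72

pKa = −log(6.6 × 10^-10) = 9.180
Henderson–Hasselbalch: pH = pKa + log([CN-]/[HCN]) = 9.180 + log(0.38/0.11)
pH = 9.180 + (+0.538) = 9.72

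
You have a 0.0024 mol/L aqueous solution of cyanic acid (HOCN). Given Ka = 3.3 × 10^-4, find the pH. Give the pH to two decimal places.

pH = 3.13

HOCN ⇌ OCN- + H+
From the ICE table, Ka = x²/(0.0024 − x) = 3.3 × 10^-4.
Here C₀/Ka ≈ 7.27, so the small-x approximation fails. Use the quadratic:
x = (−Ka + √(Ka² + 4·Ka·C₀))/2 = 7.40 × 10^-4 M
pH = −log(7.40 × 10^-4) = 3.13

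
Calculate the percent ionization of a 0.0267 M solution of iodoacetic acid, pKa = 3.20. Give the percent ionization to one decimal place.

14.2%

ICH2COOH ⇌ ICH2COO- + H+; let x = [H+] at equilibrium.
Ka = 10^(−3.20) = 6.31 × 10^-4
Solve x² + 0.000631x − 1.68e-05 = 0 → x = 3.80 × 10^-3 M
% ionization = x/C₀ × 100% = 3.80 × 10^-3/0.0267 × 100% = 14.2%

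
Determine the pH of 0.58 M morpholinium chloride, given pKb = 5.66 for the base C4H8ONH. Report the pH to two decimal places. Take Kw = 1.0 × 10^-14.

C4H8ONH2+ is the conjugate acid of the weak base C4H8ONH.
Kb = 10^(−5.66) = 2.19 × 10^-6
Ka = Kw/Kb = 1.0×10^-14 / 2.19 × 10^-6 = 4.57 × 10^-9
From the ICE table, Ka = [H+]²/(0.58 − [H+]) = 4.57 × 10^-9.
Since Ka ≪ C₀, [H+] ≈ √(Ka·C₀) = 5.15 × 10^-5 M.
pH = −log(5.15 × 10^-5) = 4.29

pH = 4.29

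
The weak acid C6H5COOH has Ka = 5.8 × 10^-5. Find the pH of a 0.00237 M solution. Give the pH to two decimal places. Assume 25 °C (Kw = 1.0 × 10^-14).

pH = 3.46

C6H5COOH ⇌ C6H5COO- + H+
From the ICE table, Ka = [H+]²/(0.00237 − [H+]) = 5.8 × 10^-5.
Here C₀/Ka ≈ 40.9, so the small-[H+] approximation fails. Use the quadratic:
[H+] = [−5.8e-05 + √(5.8e-05² + 5.5e-07)]/2 = 3.43 × 10^-4 M
pH = −log[H+] = −log(3.43 × 10^-4) = 3.46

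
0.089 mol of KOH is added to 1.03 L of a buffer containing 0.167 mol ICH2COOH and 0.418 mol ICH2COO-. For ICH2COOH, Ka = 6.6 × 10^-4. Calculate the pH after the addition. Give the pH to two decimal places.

OH- converts ICH2COOH to ICH2COO-: ICH2COOH → 0.078 mol, ICH2COO- → 0.507 mol.
pKa = −log(6.6 × 10^-4) = 3.180
pH = pKa + log([A⁻]/[HA]) = 3.180 + log(0.507/0.078) = 3.180 +0.813

pH = 3.99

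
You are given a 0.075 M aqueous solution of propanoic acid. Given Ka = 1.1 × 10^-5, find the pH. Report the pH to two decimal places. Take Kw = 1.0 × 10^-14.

pH = 3.04

CH3CH2COOH ⇌ CH3CH2COO- + H+
Ka = x²/(0.075 − x) = 1.1 × 10^-5
Since Ka ≪ C₀, x ≈ √(Ka·C₀) = 9.08 × 10^-4 M.
Check: 1.2% ionized — well under 5%, approximation valid.
pH = −log(9.08 × 10^-4) = 3.04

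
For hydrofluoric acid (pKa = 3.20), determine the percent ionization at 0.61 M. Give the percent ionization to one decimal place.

3.2%

HF ⇌ F- + H+; let x = [H+] at equilibrium.
Ka = 10^(−3.20) = 6.31 × 10^-4
x ≈ √(Ka·C₀) = √(6.31 × 10^-4 × 0.61) = 1.96 × 10^-2 M
Fraction ionized = 1.96 × 10^-2 / 0.61 = 0.0321 → 3.2%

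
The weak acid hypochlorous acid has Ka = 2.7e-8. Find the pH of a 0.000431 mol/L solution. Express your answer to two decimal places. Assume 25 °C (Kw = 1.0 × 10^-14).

HOCl ⇌ OCl- + H+
Ka = [H+]²/(0.000431 − [H+]) = 2.7 × 10^-8
Assume [H+] ≪ 0.000431: [H+] ≈ √(2.7 × 10^-8 × 0.000431) = 3.41 × 10^-6 M
Check: 0.79% ionized — well under 5%, approximation valid.
pH = −log[H+] = −log(3.41 × 10^-6) = 5.47

pH = 5.47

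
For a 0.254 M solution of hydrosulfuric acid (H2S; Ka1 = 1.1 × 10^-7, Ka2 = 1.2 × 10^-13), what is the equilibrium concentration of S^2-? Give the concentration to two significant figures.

1.2 × 10^-13 M

First ionization gives [H+] ≈ [HS-] = 1.67 × 10^-4 M.
Second step: Ka2 = [H+][S^2-]/[HS-] ≈ [S^2-] (since [H+] ≈ [HS-]).
So [S^2-] ≈ Ka2.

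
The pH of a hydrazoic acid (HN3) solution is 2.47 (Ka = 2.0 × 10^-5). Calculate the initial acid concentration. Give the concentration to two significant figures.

C₀ = 5.8 × 10^-1 M

[H+] = 10^(-2.47) = 3.39 × 10^-3 M = x
Ka = x²/(C₀ − x) ⇒ C₀ = x + x²/Ka
C₀ = 3.39 × 10^-3 + (3.39 × 10^-3)²/(2.0 × 10^-5) = 5.78 × 10^-1 M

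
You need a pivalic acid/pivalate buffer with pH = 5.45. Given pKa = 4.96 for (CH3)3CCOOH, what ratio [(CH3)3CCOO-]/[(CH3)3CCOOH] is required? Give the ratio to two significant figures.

ratio = 3.1

pH = pKa + log(r) ⇒ log(r) = 5.45 − 4.96 = +0.49
r = [(CH3)3CCOO-]/[(CH3)3CCOOH] = 10^(+0.49) = 3.09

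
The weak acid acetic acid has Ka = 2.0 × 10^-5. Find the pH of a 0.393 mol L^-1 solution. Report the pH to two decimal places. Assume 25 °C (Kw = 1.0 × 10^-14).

CH3COOH ⇌ CH3COO- + H+
From the ICE table, Ka = [H+]²/(0.393 − [H+]) = 2.0 × 10^-5.
Since Ka ≪ C₀, [H+] ≈ √(Ka·C₀) = 2.80 × 10^-3 M.
pH = −log(2.80 × 10^-3) = 2.55

pH = 2.55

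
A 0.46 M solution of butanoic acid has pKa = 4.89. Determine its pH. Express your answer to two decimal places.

CH3(CH2)2COOH ⇌ CH3(CH2)2COO- + H+
Ka = 10^(−4.89) = 1.29 × 10^-5
Ka = x²/(0.46 − x) = 1.29 × 10^-5
Assume x ≪ 0.46: x ≈ √(1.29 × 10^-5 × 0.46) = 2.44 × 10^-3 M
pH = −log[H+] = −log(2.44 × 10^-3) = 2.61

pH = 2.61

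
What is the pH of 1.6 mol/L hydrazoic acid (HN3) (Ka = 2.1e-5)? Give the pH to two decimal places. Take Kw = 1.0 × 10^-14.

pH = 2.24

HN3 ⇌ N3- + H+
Ka = x²/(1.6 − x) = 2.1 × 10^-5
Assume x ≪ 1.6: x ≈ √(2.1 × 10^-5 × 1.6) = 5.80 × 10^-3 M
(x/C₀ = 0.36% < 5%, so the approximation holds.)
pH = −log[H+] = −log(5.80 × 10^-3) = 2.24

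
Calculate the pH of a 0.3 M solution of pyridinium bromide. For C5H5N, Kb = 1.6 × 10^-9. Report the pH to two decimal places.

pH = 2.86

C5H5NH+ is the conjugate acid of the weak base C5H5N.
Ka = Kw/Kb = 1.0×10^-14 / 1.6 × 10^-9 = 6.25 × 10^-6
Ka = [H+]²/(0.3 − [H+]) = 6.25 × 10^-6
Since Ka ≪ C₀, [H+] ≈ √(Ka·C₀) = 1.37 × 10^-3 M.
Check: 0.46% ionized — well under 5%, approximation valid.
pH = −log(1.37 × 10^-3) = 2.86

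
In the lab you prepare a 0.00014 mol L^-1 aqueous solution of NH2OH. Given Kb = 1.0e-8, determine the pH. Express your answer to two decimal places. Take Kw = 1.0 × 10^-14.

NH2OH + H2O ⇌ NH3OH+ + OH-
From the ICE table, Kb = [OH-]²/(0.00014 − [OH-]) = 1.0 × 10^-8.
Assume [OH-] ≪ 0.00014: [OH-] ≈ √(1.0 × 10^-8 × 0.00014) = 1.18 × 10^-6 M
pOH = 5.93, so pH = 14.00 − pOH = 8.07

pH = 8.07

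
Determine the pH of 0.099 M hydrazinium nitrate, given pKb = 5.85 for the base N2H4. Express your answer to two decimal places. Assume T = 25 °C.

N2H5+ is the conjugate acid of the weak base N2H4.
Kb = 10^(−5.85) = 1.41 × 10^-6
Ka = Kw/Kb = 1.0×10^-14 / 1.41 × 10^-6 = 7.09 × 10^-9
From the ICE table, Ka = [H+]²/(0.099 − [H+]) = 7.09 × 10^-9.
Assume [H+] ≪ 0.099: [H+] ≈ √(7.09 × 10^-9 × 0.099) = 2.65 × 10^-5 M
([H+]/C₀ = 0.027% < 5%, so the approximation holds.)
pH = −log(2.65 × 10^-5) = 4.58

pH = 4.58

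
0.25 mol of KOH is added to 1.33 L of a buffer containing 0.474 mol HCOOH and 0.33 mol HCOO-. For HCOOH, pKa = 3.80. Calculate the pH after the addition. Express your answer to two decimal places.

After neutralization: n(HCOOH) = 0.224 mol, n(HCOO-) = 0.58 mol.
pH = pKa + log(n_HCOO-/n_HCOOH) = 3.80 + log(0.58/0.224) = 3.80 + (+0.413)

pH = 4.21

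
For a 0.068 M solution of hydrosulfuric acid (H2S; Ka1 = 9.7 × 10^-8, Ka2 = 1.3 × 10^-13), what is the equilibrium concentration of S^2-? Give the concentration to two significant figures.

First ionization gives [H+] ≈ [HS-] = 8.12 × 10^-5 M.
Second step: Ka2 = [H+][S^2-]/[HS-] ≈ [S^2-] (since [H+] ≈ [HS-]).
So [S^2-] ≈ Ka2.

1.3 × 10^-13 M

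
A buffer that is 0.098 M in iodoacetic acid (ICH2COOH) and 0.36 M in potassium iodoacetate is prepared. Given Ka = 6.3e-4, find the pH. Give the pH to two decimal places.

pKa = −log(6.3 × 10^-4) = 3.201
pH = pKa + log([A⁻]/[HA]) = 3.201 + log(0.36/0.098)
pH = 3.201 + (+0.565) = 3.77

pH = 3.77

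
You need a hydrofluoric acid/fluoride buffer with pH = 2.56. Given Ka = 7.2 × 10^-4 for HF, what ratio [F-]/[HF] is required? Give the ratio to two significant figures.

pKa = -log(7.2 × 10^-4) = 3.143
pH = pKa + log(r) ⇒ log(r) = 2.56 − 3.143 = -0.583
r = [F-]/[HF] = 10^(-0.583) = 0.261

ratio = 0.26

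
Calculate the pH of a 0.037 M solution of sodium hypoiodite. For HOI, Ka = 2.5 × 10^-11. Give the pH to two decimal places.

OI- is the conjugate base of the weak acid HOI.
Kb = Kw/Ka = 1.0×10^-14 / 2.5 × 10^-11 = 4.00 × 10^-4
Kb = x²/(0.037 − x) = 4.00 × 10^-4
Here C₀/Kb ≈ 92.5, so the small-x approximation fails. Use the quadratic:
x = [−0.0004 + √(0.0004² + 5.92e-05)]/2 = 3.65 × 10^-3 M
pOH = 2.44, so pH = 14.00 − pOH = 11.56

pH = 11.56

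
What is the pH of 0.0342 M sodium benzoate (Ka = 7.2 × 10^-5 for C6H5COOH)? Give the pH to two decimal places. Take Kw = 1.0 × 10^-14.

C6H5COO- is the conjugate base of the weak acid C6H5COOH.
Kb = Kw/Ka = 1.0×10^-14 / 7.2 × 10^-5 = 1.39 × 10^-10
Let x = [OH-] at equilibrium. Kb = x²/(0.0342 − x).
Since Kb ≪ C₀, x ≈ √(Kb·C₀) = 2.18 × 10^-6 M.
pOH = −log(2.18 × 10^-6) = 5.66; pH = 14.00 − 5.66 = 8.34

pH = 8.34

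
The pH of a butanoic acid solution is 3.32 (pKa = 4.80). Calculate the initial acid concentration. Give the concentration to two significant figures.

C₀ = 1.5 × 10^-2 M

[H+] = 10^(-3.32) = 4.79 × 10^-4 M = x
Ka = 10^(−4.80) = 1.58 × 10^-5
Ka = x²/(C₀ − x) ⇒ C₀ = x + x²/Ka
C₀ = 4.79 × 10^-4 + (4.79 × 10^-4)²/(1.58 × 10^-5) = 1.50 × 10^-2 M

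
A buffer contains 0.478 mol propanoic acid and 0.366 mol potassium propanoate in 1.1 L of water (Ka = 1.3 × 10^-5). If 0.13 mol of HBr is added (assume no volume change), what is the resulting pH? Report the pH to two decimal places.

pH = 4.48

After neutralization: n(CH3CH2COOH) = 0.608 mol, n(CH3CH2COO-) = 0.236 mol.
pKa = −log(1.3 × 10^-5) = 4.886
Henderson–Hasselbalch with mole ratio 0.236/0.608: pH = 4.886 + (-0.411)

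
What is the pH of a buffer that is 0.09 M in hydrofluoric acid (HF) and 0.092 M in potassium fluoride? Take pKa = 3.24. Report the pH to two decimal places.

Using pH = pKa + log([base]/[acid]) with [base]/[acid] = 0.092/0.09:
pH = 3.24 + (+0.010) = 3.25

pH = 3.25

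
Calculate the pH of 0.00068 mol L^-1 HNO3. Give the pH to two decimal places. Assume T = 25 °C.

pH = 3.17

HNO3 is a strong acid and dissociates completely, so [H+] = 0.00068 M.
pH = -log(0.00068) = 3.17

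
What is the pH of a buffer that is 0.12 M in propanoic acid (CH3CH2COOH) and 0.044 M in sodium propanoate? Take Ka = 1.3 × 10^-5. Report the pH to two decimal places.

pH = 4.45

pKa = −log(1.3 × 10^-5) = 4.886
pH = pKa + log([A⁻]/[HA]) = 4.886 + log(0.044/0.12)
pH = 4.886 + (-0.436) = 4.45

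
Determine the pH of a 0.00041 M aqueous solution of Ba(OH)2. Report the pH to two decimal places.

pH = 10.91

Ba(OH)2 is a strong base (each formula unit releases 2 OH-); [OH-] = 0.00082 M.
pOH = -log(0.00082) = 3.09
pH = 14.00 - 3.09 = 10.91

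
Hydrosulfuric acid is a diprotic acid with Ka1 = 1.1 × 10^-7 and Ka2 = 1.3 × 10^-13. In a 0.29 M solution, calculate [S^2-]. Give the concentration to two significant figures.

1.3 × 10^-13 M

First ionization gives [H+] ≈ [HS-] = 1.79 × 10^-4 M.
Second step: Ka2 = [H+][S^2-]/[HS-] ≈ [S^2-] (since [H+] ≈ [HS-]).
So [S^2-] ≈ Ka2.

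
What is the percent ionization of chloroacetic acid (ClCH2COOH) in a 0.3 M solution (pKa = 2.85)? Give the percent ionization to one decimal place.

ClCH2COOH ⇌ ClCH2COO- + H+; let x = [H+] at equilibrium.
Ka = 10^(−2.85) = 1.41 × 10^-3
Ka = x²/(C₀ − x); solving the quadratic gives x = 1.99 × 10^-2 M.
Fraction ionized = 1.99 × 10^-2 / 0.3 = 0.0663 → 6.6%

6.6%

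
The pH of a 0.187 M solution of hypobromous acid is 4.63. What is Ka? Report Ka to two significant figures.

Ka = 2.9 × 10^-9

[H+] = 10^(-4.63) = 2.34 × 10^-5 M
At equilibrium [HA] = 0.187 − 2.34 × 10^-5 = 1.87 × 10^-1 M
Ka = [H+][A-]/[HA] = (2.34 × 10^-5)² / 1.87 × 10^-1 = 2.9 × 10^-9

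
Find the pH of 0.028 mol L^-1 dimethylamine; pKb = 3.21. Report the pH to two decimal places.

pH = 11.59

(CH3)2NH + H2O ⇌ (CH3)2NH2+ + OH-
Kb = 10^(−3.21) = 6.17 × 10^-4
From the ICE table, Kb = [OH-]²/(0.028 − [OH-]) = 6.17 × 10^-4.
The 5% rule fails; solving [OH-]² + Kb·[OH-] − Kb·C₀ = 0 exactly:
[OH-] = (−Kb + √(Kb² + 4·Kb·C₀))/2 = 3.86 × 10^-3 M
pOH = −log(3.86 × 10^-3) = 2.41; pH = 14.00 − 2.41 = 11.59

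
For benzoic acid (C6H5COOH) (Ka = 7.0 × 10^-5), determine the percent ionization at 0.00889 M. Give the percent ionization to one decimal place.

C6H5COOH ⇌ C6H5COO- + H+; let x = [H+] at equilibrium.
Ka = x²/(C₀ − x); solving the quadratic gives x = 7.55 × 10^-4 M.
% ionization = x/C₀ × 100% = 7.55 × 10^-4/0.00889 × 100% = 8.5%

8.5%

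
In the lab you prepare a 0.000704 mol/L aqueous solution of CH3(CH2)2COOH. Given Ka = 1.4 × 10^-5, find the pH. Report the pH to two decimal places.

pH = 4.03

CH3(CH2)2COOH ⇌ CH3(CH2)2COO- + H+
Ka = [H+]²/(0.000704 − [H+]) = 1.4 × 10^-5
Here C₀/Ka ≈ 50.3, so the small-[H+] approximation fails. Use the quadratic:
[H+] = [−1.4e-05 + √(1.4e-05² + 3.94e-08)]/2 = 9.25 × 10^-5 M
pH = −log[H+] = −log(9.25 × 10^-5) = 4.03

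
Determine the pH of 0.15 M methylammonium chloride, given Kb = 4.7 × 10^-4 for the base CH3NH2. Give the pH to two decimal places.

CH3NH3+ is the conjugate acid of the weak base CH3NH2.
Ka = Kw/Kb = 1.0×10^-14 / 4.7 × 10^-4 = 2.13 × 10^-11
From the ICE table, Ka = [H+]²/(0.15 − [H+]) = 2.13 × 10^-11.
Since Ka ≪ C₀, [H+] ≈ √(Ka·C₀) = 1.79 × 10^-6 M.
Check: 0.0012% ionized — well under 5%, approximation valid.
pH = −log[H+] = −log(1.79 × 10^-6) = 5.75

pH = 5.75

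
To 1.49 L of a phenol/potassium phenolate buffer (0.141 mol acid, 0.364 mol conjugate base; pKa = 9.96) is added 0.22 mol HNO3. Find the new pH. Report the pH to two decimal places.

pH = 9.56

After neutralization: n(C6H5OH) = 0.361 mol, n(C6H5O-) = 0.144 mol.
pH = pKa + log([A⁻]/[HA]) = 9.96 + log(0.144/0.361) = 9.96 -0.399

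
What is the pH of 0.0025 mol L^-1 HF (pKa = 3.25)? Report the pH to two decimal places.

pH = 3.03

HF ⇌ F- + H+
Ka = 10^(−3.25) = 5.62 × 10^-4
Ka = [H+]²/(0.0025 − [H+]) = 5.62 × 10^-4
Here C₀/Ka ≈ 4.45, so the small-[H+] approximation fails. Use the quadratic:
[H+] = [−0.000562 + √(0.000562² + 5.62e-06)]/2 = 9.37 × 10^-4 M
pH = −log[H+] = −log(9.37 × 10^-4) = 3.03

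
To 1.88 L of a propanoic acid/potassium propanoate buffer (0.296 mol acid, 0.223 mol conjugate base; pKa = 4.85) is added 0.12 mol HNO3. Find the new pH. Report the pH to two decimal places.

pH = 4.24

Added H+ converts CH3CH2COO- to CH3CH2COOH: CH3CH2COOH → 0.416 mol, CH3CH2COO- → 0.103 mol.
pH = pKa + log([A⁻]/[HA]) = 4.85 + log(0.103/0.416) = 4.85 -0.606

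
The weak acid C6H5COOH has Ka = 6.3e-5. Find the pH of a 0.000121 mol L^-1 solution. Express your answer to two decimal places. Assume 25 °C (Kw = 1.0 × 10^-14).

pH = 4.21

C6H5COOH ⇌ C6H5COO- + H+
Ka = x²/(0.000121 − x) = 6.3 × 10^-5
The 5% rule fails; solving x² + Ka·x − Ka·C₀ = 0 exactly:
x = (−Ka + √(Ka² + 4·Ka·C₀))/2 = 6.13 × 10^-5 M
pH = −log[H+] = −log(6.13 × 10^-5) = 4.21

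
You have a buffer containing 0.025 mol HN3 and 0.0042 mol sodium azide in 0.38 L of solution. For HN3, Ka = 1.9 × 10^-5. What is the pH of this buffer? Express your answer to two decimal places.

pH = 3.95

pKa = −log(1.9 × 10^-5) = 4.721
Using pH = pKa + log([base]/[acid]) with [base]/[acid] = 0.0042/0.025:
pH = 4.721 + (-0.775) = 3.95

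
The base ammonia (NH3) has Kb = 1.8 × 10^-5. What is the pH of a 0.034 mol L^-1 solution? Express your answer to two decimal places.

pH = 10.89

NH3 + H2O ⇌ NH4+ + OH-
Let x = [OH-] at equilibrium. Kb = x²/(0.034 − x).
Assume x ≪ 0.034: x ≈ √(1.8 × 10^-5 × 0.034) = 7.82 × 10^-4 M
pOH = −log(7.82 × 10^-4) = 3.11; pH = 14.00 − 3.11 = 10.89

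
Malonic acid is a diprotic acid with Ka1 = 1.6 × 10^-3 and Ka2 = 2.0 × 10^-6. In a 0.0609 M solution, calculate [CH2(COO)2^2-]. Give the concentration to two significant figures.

2.0 × 10^-6 M

First ionization gives [H+] ≈ [CH2(COOH)COO-] = 9.10 × 10^-3 M.
Second step: Ka2 = [H+][CH2(COO)2^2-]/[CH2(COOH)COO-] ≈ [CH2(COO)2^2-] (since [H+] ≈ [CH2(COOH)COO-]).
So [CH2(COO)2^2-] ≈ Ka2.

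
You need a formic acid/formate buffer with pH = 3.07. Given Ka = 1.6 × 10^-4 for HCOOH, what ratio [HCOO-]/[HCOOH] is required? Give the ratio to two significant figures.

pKa = -log(1.6 × 10^-4) = 3.796
pH = pKa + log(r) ⇒ log(r) = 3.07 − 3.796 = -0.726
r = [HCOO-]/[HCOOH] = 10^(-0.726) = 0.188

ratio = 0.19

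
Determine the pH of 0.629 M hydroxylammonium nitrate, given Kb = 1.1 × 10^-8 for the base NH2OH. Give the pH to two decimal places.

pH = 3.12

NH3OH+ is the conjugate acid of the weak base NH2OH.
Ka = Kw/Kb = 1.0×10^-14 / 1.1 × 10^-8 = 9.09 × 10^-7
From the ICE table, Ka = x²/(0.629 − x) = 9.09 × 10^-7.
Since Ka ≪ C₀, x ≈ √(Ka·C₀) = 7.56 × 10^-4 M.
(x/C₀ = 0.12% < 5%, so the approximation holds.)
pH = −log(7.56 × 10^-4) = 3.12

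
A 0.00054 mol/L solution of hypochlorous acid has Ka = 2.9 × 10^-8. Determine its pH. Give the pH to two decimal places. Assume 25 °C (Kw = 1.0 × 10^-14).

HOCl ⇌ OCl- + H+
Ka = [H+]²/(0.00054 − [H+]) = 2.9 × 10^-8
Assume [H+] ≪ 0.00054: [H+] ≈ √(2.9 × 10^-8 × 0.00054) = 3.96 × 10^-6 M
pH = −log[H+] = −log(3.96 × 10^-6) = 5.40

pH = 5.40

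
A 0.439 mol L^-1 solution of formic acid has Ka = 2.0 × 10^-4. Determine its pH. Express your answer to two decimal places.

HCOOH ⇌ HCOO- + H+
Ka = [H+]²/(0.439 − [H+]) = 2.0 × 10^-4
Assume [H+] ≪ 0.439: [H+] ≈ √(2.0 × 10^-4 × 0.439) = 9.37 × 10^-3 M
([H+]/C₀ = 2.1% < 5%, so the approximation holds.)
pH = −log[H+] = −log(9.37 × 10^-3) = 2.03

pH = 2.03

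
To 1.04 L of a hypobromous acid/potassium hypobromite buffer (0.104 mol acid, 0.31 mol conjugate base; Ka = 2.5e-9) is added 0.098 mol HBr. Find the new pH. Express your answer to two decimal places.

Added H+ converts OBr- to HOBr: HOBr → 0.202 mol, OBr- → 0.212 mol.
pKa = −log(2.5 × 10^-9) = 8.602
Henderson–Hasselbalch with mole ratio 0.212/0.202: pH = 8.602 + (+0.021)

pH = 8.62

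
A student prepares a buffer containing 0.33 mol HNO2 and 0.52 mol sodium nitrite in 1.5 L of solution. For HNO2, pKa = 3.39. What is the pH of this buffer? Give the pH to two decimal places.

pH = pKa + log([A⁻]/[HA]) = 3.39 + log(0.52/0.33)
pH = 3.39 + (+0.197) = 3.59

pH = 3.59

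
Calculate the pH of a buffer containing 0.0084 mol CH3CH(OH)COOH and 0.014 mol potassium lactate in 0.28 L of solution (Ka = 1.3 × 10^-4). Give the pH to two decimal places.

pKa = −log(1.3 × 10^-4) = 3.886
Henderson–Hasselbalch: pH = pKa + log([CH3CH(OH)COO-]/[CH3CH(OH)COOH]) = 3.886 + log(0.014/0.0084)
pH = 3.886 + (+0.222) = 4.11

pH = 4.11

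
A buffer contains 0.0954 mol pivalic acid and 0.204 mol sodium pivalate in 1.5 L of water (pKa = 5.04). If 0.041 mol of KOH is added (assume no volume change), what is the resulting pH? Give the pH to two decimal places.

pH = 5.69

After neutralization: n((CH3)3CCOOH) = 0.0544 mol, n((CH3)3CCOO-) = 0.245 mol.
Henderson–Hasselbalch with mole ratio 0.245/0.0544: pH = 5.04 + (+0.654)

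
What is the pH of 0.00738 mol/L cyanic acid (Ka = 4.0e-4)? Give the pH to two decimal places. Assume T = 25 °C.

HOCN ⇌ OCN- + H+
From the ICE table, Ka = x²/(0.00738 − x) = 4.0 × 10^-4.
x is not negligible relative to C₀; solve x² + 0.0004·x − 2.95e-06 = 0.
x = (−Ka + √(Ka² + 4·Ka·C₀))/2 = 1.53 × 10^-3 M
pH = −log(1.53 × 10^-3) = 2.82

pH = 2.82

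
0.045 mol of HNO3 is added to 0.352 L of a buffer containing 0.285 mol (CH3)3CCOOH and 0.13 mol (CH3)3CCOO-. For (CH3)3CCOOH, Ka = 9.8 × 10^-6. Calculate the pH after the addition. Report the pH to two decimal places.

After neutralization: n((CH3)3CCOOH) = 0.33 mol, n((CH3)3CCOO-) = 0.085 mol.
pKa = −log(9.8 × 10^-6) = 5.009
Henderson–Hasselbalch with mole ratio 0.085/0.33: pH = 5.009 + (-0.589)

pH = 4.42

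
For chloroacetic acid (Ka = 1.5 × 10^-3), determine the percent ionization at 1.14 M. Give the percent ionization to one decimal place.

ClCH2COOH ⇌ ClCH2COO- + H+; let x = [H+] at equilibrium.
x ≈ √(Ka·C₀) = √(1.5 × 10^-3 × 1.14) = 4.14 × 10^-2 M
% ionization = x/C₀ × 100% = 4.14 × 10^-2/1.14 × 100% = 3.6%

3.6%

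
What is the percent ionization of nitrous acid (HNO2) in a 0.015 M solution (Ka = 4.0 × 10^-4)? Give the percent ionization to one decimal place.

15.1%

HNO2 ⇌ NO2- + H+; let x = [H+] at equilibrium.
Solve x² + 0.0004x − 6e-06 = 0 → x = 2.26 × 10^-3 M
Fraction ionized = 2.26 × 10^-3 / 0.015 = 0.1507 → 15.1%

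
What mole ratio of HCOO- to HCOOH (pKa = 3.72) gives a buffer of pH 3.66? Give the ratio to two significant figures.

ratio = 0.87

pH = pKa + log(r) ⇒ log(r) = 3.66 − 3.72 = -0.06
r = [HCOO-]/[HCOOH] = 10^(-0.06) = 0.871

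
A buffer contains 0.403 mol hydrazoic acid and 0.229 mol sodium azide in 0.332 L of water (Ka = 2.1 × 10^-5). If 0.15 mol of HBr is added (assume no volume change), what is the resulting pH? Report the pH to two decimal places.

After neutralization: n(HN3) = 0.553 mol, n(N3-) = 0.079 mol.
pKa = −log(2.1 × 10^-5) = 4.678
pH = pKa + log(n_N3-/n_HN3) = 4.678 + log(0.079/0.553) = 4.678 + (-0.845)

pH = 3.83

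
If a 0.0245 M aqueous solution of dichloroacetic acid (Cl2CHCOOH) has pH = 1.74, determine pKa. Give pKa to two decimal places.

pKa = 1.28

[H+] = 10^(-1.74) = 1.82 × 10^-2 M
At equilibrium [HA] = 0.0245 − 1.82 × 10^-2 = 6.30 × 10^-3 M
Ka = [H+][A-]/[HA] = (1.82 × 10^-2)² / 6.30 × 10^-3 = 5.26 × 10^-2
pKa = -log(5.26 × 10^-2) = 1.28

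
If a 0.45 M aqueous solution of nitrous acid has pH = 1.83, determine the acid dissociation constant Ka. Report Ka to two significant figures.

Ka = 5.0 × 10^-4

[H+] = 10^(-1.83) = 1.48 × 10^-2 M
At equilibrium [HA] = 0.45 − 1.48 × 10^-2 = 4.35 × 10^-1 M
Ka = [H+][A-]/[HA] = (1.48 × 10^-2)² / 4.35 × 10^-1 = 5.0 × 10^-4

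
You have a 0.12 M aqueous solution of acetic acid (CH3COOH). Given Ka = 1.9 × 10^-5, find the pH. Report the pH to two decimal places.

CH3COOH ⇌ CH3COO- + H+
Ka = [H+]²/(0.12 − [H+]) = 1.9 × 10^-5
Assume [H+] ≪ 0.12: [H+] ≈ √(1.9 × 10^-5 × 0.12) = 1.51 × 10^-3 M
([H+]/C₀ = 1.3% < 5%, so the approximation holds.)
pH = −log[H+] = −log(1.51 × 10^-3) = 2.82

pH = 2.82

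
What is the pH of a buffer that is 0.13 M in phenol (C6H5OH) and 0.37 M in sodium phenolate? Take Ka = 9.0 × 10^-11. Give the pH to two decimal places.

pH = 10.50

pKa = −log(9.0 × 10^-11) = 10.046
pH = pKa + log([A⁻]/[HA]) = 10.046 + log(0.37/0.13)
pH = 10.046 + (+0.454) = 10.50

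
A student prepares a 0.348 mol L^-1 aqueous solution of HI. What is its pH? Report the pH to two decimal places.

HI is a strong acid and dissociates completely, so [H+] = 0.348 M.
pH = -log(0.348) = 0.46

pH = 0.46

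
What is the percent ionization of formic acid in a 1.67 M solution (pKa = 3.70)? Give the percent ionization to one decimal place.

1.1%

HCOOH ⇌ HCOO- + H+; let x = [H+] at equilibrium.
Ka = 10^(−3.70) = 2.00 × 10^-4
x ≈ √(Ka·C₀) = √(2.00 × 10^-4 × 1.67) = 1.83 × 10^-2 M
Fraction ionized = 1.83 × 10^-2 / 1.67 = 0.0110 → 1.1%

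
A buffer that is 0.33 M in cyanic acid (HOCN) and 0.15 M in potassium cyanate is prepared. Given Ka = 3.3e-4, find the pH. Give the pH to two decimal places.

pH = 3.14

pKa = −log(3.3 × 10^-4) = 3.481
pH = pKa + log([A⁻]/[HA]) = 3.481 + log(0.15/0.33)
pH = 3.481 + (-0.342) = 3.14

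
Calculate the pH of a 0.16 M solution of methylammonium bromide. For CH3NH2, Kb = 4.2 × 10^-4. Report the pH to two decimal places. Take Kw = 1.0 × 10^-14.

CH3NH3+ is the conjugate acid of the weak base CH3NH2.
Ka = Kw/Kb = 1.0×10^-14 / 4.2 × 10^-4 = 2.38 × 10^-11
Ka = x²/(0.16 − x) = 2.38 × 10^-11
Neglecting x in the denominator: x = √(2.38 × 10^-11 × 0.16) = 1.95 × 10^-6 M
pH = −log[H+] = −log(1.95 × 10^-6) = 5.71

pH = 5.71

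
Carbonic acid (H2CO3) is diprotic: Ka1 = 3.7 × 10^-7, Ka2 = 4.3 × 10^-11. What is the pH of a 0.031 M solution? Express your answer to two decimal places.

pH = 3.97

Since Ka1 ≫ Ka2, the first ionization dominates [H+].
Ka1 = x²/(0.031 − x) = 3.7 × 10^-7
x ≈ √(3.7 × 10^-7 × 0.031) = 1.07 × 10^-4 M
pH = −log(1.07 × 10^-4) = 3.97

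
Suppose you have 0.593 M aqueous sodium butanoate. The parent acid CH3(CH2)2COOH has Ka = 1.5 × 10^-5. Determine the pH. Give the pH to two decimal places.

pH = 9.30

CH3(CH2)2COO- is the conjugate base of the weak acid CH3(CH2)2COOH.
Kb = Kw/Ka = 1.0×10^-14 / 1.5 × 10^-5 = 6.67 × 10^-10
Let x = [OH-] at equilibrium. Kb = x²/(0.593 − x).
Neglecting x in the denominator: x = √(6.67 × 10^-10 × 0.593) = 1.99 × 10^-5 M
Check: 0.0034% ionized — well under 5%, approximation valid.
pOH = 4.70, so pH = 14.00 − pOH = 9.30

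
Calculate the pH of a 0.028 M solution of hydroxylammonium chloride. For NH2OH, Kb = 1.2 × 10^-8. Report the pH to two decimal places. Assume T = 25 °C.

pH = 3.82

NH3OH+ is the conjugate acid of the weak base NH2OH.
Ka = Kw/Kb = 1.0×10^-14 / 1.2 × 10^-8 = 8.33 × 10^-7
Ka = [H+]²/(0.028 − [H+]) = 8.33 × 10^-7
Since Ka ≪ C₀, [H+] ≈ √(Ka·C₀) = 1.53 × 10^-4 M.
Check: 0.55% ionized — well under 5%, approximation valid.
pH = −log[H+] = −log(1.53 × 10^-4) = 3.82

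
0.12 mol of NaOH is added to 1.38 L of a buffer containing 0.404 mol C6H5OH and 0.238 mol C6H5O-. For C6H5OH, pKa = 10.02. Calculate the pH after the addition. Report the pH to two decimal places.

OH- converts C6H5OH to C6H5O-: C6H5OH → 0.284 mol, C6H5O- → 0.358 mol.
pH = pKa + log([A⁻]/[HA]) = 10.02 + log(0.358/0.284) = 10.02 +0.101

pH = 10.12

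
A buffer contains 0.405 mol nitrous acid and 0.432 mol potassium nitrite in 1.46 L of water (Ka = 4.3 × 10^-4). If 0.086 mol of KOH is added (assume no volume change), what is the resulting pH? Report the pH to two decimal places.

pH = 3.58

OH- converts HNO2 to NO2-: HNO2 → 0.319 mol, NO2- → 0.518 mol.
pKa = −log(4.3 × 10^-4) = 3.367
pH = pKa + log([A⁻]/[HA]) = 3.367 + log(0.518/0.319) = 3.367 +0.211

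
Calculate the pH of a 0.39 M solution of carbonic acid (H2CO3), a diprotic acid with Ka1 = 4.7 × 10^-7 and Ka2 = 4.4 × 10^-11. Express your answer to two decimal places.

Since Ka1 ≫ Ka2, the first ionization dominates [H+].
Ka1 = x²/(0.39 − x) = 4.7 × 10^-7
x ≈ √(4.7 × 10^-7 × 0.39) = 4.28 × 10^-4 M
pH = −log(4.28 × 10^-4) = 3.37

pH = 3.37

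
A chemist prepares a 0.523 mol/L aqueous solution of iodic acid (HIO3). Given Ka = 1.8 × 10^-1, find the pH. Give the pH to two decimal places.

HIO3 ⇌ IO3- + H+
Let x = [H+] at equilibrium. Ka = x²/(0.523 − x).
x is not negligible relative to C₀; solve x² + 0.18·x − 0.0941 = 0.
x = (−Ka + √(Ka² + 4·Ka·C₀))/2 = 2.30 × 10^-1 M
pH = −log(2.30 × 10^-1) = 0.64

pH = 0.64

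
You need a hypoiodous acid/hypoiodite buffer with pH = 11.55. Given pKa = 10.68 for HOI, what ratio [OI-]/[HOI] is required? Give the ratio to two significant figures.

pH = pKa + log(r) ⇒ log(r) = 11.55 − 10.68 = +0.87
r = [OI-]/[HOI] = 10^(+0.87) = 7.41

ratio = 7.4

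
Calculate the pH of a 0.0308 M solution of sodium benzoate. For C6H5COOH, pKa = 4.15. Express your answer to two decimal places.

C6H5COO- is the conjugate base of the weak acid C6H5COOH.
Ka = 10^(−4.15) = 7.08 × 10^-5
Kb = Kw/Ka = 1.0×10^-14 / 7.08 × 10^-5 = 1.41 × 10^-10
From the ICE table, Kb = [OH-]²/(0.0308 − [OH-]) = 1.41 × 10^-10.
Assume [OH-] ≪ 0.0308: [OH-] ≈ √(1.41 × 10^-10 × 0.0308) = 2.08 × 10^-6 M
Check: 0.0068% ionized — well under 5%, approximation valid.
pOH = 5.68, so pH = 14.00 − pOH = 8.32

pH = 8.32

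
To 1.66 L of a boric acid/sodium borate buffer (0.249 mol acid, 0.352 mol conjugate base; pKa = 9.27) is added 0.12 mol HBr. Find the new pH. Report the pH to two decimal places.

pH = 9.07

After neutralization: n(B(OH)3) = 0.369 mol, n(B(OH)4-) = 0.232 mol.
pH = pKa + log([A⁻]/[HA]) = 9.27 + log(0.232/0.369) = 9.27 -0.202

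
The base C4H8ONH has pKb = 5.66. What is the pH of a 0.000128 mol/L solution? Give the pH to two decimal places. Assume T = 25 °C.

pH = 9.20

C4H8ONH + H2O ⇌ C4H8ONH2+ + OH-
Kb = 10^(−5.66) = 2.19 × 10^-6
Let x = [OH-] at equilibrium. Kb = x²/(0.000128 − x).
The 5% rule fails; solving x² + Kb·x − Kb·C₀ = 0 exactly:
x = (−Kb + √(Kb² + 4·Kb·C₀))/2 = 1.57 × 10^-5 M
pOH = −log(1.57 × 10^-5) = 4.80; pH = 14.00 − 4.80 = 9.20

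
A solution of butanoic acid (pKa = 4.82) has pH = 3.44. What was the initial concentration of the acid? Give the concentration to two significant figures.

C₀ = 9.1 × 10^-3 M

[H+] = 10^(-3.44) = 3.63 × 10^-4 M = x
Ka = 10^(−4.82) = 1.51 × 10^-5
Ka = x²/(C₀ − x) ⇒ C₀ = x + x²/Ka
C₀ = 3.63 × 10^-4 + (3.63 × 10^-4)²/(1.51 × 10^-5) = 9.09 × 10^-3 M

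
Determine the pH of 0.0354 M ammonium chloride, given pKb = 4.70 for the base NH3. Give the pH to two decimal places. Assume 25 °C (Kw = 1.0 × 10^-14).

NH4+ is the conjugate acid of the weak base NH3.
Kb = 10^(−4.70) = 2.00 × 10^-5
Ka = Kw/Kb = 1.0×10^-14 / 2.00 × 10^-5 = 5.00 × 10^-10
From the ICE table, Ka = [H+]²/(0.0354 − [H+]) = 5.00 × 10^-10.
Neglecting [H+] in the denominator: [H+] = √(5.00 × 10^-10 × 0.0354) = 4.21 × 10^-6 M
pH = −log(4.21 × 10^-6) = 5.38

pH = 5.38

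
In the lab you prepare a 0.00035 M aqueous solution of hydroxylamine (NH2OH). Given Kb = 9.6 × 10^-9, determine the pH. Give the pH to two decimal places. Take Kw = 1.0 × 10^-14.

pH = 8.26

NH2OH + H2O ⇌ NH3OH+ + OH-
From the ICE table, Kb = x²/(0.00035 − x) = 9.6 × 10^-9.
Assume x ≪ 0.00035: x ≈ √(9.6 × 10^-9 × 0.00035) = 1.83 × 10^-6 M
(x/C₀ = 0.52% < 5%, so the approximation holds.)
pOH = 5.74, so pH = 14.00 − pOH = 8.26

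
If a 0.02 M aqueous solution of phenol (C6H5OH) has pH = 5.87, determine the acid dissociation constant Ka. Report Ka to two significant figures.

[H+] = 10^(-5.87) = 1.35 × 10^-6 M
At equilibrium [HA] = 0.02 − 1.35 × 10^-6 = 2.00 × 10^-2 M
Ka = [H+][A-]/[HA] = (1.35 × 10^-6)² / 2.00 × 10^-2 = 9.1 × 10^-11

Ka = 9.1 × 10^-11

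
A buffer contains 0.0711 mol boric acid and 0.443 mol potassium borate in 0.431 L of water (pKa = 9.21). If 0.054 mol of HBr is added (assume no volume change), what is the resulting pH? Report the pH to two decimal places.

After neutralization: n(B(OH)3) = 0.125 mol, n(B(OH)4-) = 0.389 mol.
Henderson–Hasselbalch with mole ratio 0.389/0.125: pH = 9.21 + (+0.493)

pH = 9.70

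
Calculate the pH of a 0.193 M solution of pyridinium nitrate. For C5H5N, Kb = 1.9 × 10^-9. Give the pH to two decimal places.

pH = 3.00

C5H5NH+ is the conjugate acid of the weak base C5H5N.
Ka = Kw/Kb = 1.0×10^-14 / 1.9 × 10^-9 = 5.26 × 10^-6
Ka = x²/(0.193 − x) = 5.26 × 10^-6
Since Ka ≪ C₀, x ≈ √(Ka·C₀) = 1.01 × 10^-3 M.
(x/C₀ = 0.52% < 5%, so the approximation holds.)
pH = −log(1.01 × 10^-3) = 3.00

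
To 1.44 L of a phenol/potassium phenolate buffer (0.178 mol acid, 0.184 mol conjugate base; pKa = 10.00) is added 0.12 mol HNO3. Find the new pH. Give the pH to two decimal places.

Added H+ converts C6H5O- to C6H5OH: C6H5OH → 0.298 mol, C6H5O- → 0.064 mol.
pH = pKa + log([A⁻]/[HA]) = 10.00 + log(0.064/0.298) = 10.00 -0.668

pH = 9.33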